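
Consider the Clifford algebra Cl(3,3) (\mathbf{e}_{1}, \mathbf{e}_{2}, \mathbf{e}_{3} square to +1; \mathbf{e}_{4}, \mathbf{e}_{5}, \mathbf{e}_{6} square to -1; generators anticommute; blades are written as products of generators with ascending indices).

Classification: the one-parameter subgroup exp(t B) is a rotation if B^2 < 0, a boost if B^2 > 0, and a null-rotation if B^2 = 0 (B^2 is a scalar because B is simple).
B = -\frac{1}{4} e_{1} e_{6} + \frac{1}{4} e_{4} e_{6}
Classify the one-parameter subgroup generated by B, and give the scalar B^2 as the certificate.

B^2 term by term: the squares give (-\frac{1}{4})^2*(e_{1} e_{6})^2 + (\frac{1}{4})^2*(e_{4} e_{6})^2 = \frac{1}{16}*(+1) + \frac{1}{16}*(-1) = 0 (each basis 2-blade squares to minus the product of its generators' squares); cross terms between blades sharing an index anticommute and cancel. So B^2 = 0.
Answer: null-rotation, certificate B^2 = 0. One invariant decides it: the square 0 survives every conjugation, and its sign is exactly the classification.


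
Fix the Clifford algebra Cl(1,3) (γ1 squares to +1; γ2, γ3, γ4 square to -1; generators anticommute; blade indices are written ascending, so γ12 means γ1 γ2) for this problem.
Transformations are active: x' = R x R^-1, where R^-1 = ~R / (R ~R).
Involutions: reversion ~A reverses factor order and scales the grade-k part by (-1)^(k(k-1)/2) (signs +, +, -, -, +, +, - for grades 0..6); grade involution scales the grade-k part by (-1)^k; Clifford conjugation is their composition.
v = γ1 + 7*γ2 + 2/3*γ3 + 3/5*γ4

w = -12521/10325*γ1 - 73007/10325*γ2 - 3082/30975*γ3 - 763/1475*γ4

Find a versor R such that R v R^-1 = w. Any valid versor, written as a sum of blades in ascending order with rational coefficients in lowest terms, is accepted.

Take R = v + w = -2196/10325*γ1 - 732/10325*γ2 + 5856/10325*γ3 + 122/1475*γ4. Because q(v) = q(w) = -10981/225, conjugation by R sends v exactly to w.
Answer: -2196/10325*γ1 - 732/10325*γ2 + 5856/10325*γ3 + 122/1475*γ4


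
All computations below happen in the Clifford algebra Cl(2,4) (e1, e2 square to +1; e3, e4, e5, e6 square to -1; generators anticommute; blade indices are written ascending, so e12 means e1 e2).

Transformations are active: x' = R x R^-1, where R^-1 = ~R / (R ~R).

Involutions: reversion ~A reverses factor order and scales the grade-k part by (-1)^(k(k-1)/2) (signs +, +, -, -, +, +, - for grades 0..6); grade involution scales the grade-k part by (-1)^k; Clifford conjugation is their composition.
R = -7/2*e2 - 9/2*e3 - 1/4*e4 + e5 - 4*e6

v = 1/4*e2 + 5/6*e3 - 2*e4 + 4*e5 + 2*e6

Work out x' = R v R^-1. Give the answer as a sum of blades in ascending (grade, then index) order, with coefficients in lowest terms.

~R = -7/2*e2 - 9/2*e3 - 1/4*e4 + e5 - 4*e6, and R ~R = -401/16, so R^-1 = ~R / (-401/16).
R v = 51/8 - 43/24*e23 + 113/16*e24 - 57/4*e25 - 6*e26 + 221/24*e34 - 113/6*e35 - 17/3*e36 + e45 - 17/2*e46 + 18*e56
Answer: 2455/1604*e2 + 3503/2406*e3 + 853/401*e4 - 1808/401*e5 + 14/401*e6


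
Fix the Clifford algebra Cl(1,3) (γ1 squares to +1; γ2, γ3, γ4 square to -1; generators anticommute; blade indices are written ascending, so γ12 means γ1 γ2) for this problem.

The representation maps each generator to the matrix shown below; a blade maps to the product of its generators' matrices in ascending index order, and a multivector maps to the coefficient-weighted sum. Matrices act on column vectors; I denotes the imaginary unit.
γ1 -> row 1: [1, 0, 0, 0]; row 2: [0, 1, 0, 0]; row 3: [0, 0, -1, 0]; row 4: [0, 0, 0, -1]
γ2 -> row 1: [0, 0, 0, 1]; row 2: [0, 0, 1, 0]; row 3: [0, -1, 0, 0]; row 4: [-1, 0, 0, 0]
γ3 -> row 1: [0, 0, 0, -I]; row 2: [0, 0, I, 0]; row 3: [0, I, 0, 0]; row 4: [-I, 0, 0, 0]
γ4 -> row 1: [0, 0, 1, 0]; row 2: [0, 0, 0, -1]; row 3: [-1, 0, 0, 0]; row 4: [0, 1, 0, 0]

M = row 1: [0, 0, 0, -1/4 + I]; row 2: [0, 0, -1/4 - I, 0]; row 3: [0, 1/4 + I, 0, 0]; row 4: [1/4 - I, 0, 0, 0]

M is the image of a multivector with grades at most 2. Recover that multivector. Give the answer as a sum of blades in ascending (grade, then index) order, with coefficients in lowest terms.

Method: the blade images are trace-orthogonal — tr(rho(e_A) rho(e_B)^-1) = 4 if A = B and 0 otherwise — and rho(e_A)^-1 = (e_A)^2 * rho(e_A) with (e_A)^2 = +1 or -1, so the coefficient of e_A in the preimage is (e_A)^2 * tr(M rho(e_A))/4.
Nonzero projections over blades of grade <= 2: γ2: (γ2)^2 = -1, tr(M rho(γ2)) = 1, coefficient -1/4; γ13: (γ13)^2 = +1, tr(M rho(γ13)) = -4, coefficient -1. Every other blade of grade <= 2 projects to 0.
Answer: -1/4*γ2 - γ13


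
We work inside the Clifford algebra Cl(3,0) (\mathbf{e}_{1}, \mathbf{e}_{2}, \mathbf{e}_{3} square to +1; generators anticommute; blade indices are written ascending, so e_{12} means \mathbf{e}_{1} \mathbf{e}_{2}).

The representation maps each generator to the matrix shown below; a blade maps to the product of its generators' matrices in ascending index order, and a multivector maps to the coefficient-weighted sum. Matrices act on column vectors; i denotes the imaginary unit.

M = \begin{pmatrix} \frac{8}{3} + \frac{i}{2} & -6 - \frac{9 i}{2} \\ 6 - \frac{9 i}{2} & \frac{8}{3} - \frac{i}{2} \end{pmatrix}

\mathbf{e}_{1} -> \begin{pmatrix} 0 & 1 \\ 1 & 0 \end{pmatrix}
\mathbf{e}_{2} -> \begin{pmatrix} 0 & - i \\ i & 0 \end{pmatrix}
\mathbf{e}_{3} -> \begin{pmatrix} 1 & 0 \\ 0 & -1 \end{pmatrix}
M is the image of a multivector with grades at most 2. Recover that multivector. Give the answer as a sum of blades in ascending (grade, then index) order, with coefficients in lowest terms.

Method: 1, rho(e_{1}), rho(e_{2}), rho(e_{3}) form a trace-orthogonal basis of the 2x2 complex matrices (tr(X Y) = 2 if X = Y, else 0), so M = m0*1 + m1*rho(e_{1}) + m2*rho(e_{2}) + m3*rho(e_{3}) with m0 = tr(M)/2 = \frac{8}{3}, m1 = tr(M rho(e_{1}))/2 = - \frac{9 i}{2}, m2 = tr(M rho(e_{2}))/2 = - 6 i, m3 = tr(M rho(e_{3}))/2 = \frac{i}{2}.
Multiplying table entries, the bivector images are rho(e_{12}) = i*rho(e_{3}), rho(e_{13}) = -i*rho(e_{2}), rho(e_{23}) = i*rho(e_{1}); with real blade coefficients the real parts of m0..m3 are the coefficients of 1, e_{1}, e_{2}, e_{3} and the imaginary parts give the bivectors (e_{23}: Im m1, e_{13}: -Im m2, e_{12}: Im m3).
Answer: \frac{8}{3} + \frac{1}{2} e_{12} + 6 e_{13} - \frac{9}{2} e_{23}


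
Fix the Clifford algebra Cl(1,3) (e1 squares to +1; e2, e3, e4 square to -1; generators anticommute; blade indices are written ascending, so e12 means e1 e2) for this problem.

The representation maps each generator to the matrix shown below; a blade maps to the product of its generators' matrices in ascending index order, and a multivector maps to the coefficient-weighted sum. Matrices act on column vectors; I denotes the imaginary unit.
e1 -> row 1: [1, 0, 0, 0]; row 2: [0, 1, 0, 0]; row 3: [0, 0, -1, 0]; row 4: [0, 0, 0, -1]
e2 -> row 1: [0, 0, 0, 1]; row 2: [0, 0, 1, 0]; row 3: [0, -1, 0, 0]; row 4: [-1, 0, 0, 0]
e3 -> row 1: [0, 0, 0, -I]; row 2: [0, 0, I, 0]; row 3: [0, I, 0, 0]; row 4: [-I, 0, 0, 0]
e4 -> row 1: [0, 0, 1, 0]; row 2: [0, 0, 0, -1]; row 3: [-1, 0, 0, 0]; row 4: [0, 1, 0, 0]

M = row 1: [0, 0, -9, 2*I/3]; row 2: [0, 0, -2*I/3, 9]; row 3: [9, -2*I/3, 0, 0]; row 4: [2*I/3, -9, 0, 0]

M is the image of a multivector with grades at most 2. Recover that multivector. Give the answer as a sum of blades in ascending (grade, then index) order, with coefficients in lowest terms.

Method: the blade images are trace-orthogonal — tr(rho(e_A) rho(e_B)^-1) = 4 if A = B and 0 otherwise — and rho(e_A)^-1 = (e_A)^2 * rho(e_A) with (e_A)^2 = +1 or -1, so the coefficient of e_A in the preimage is (e_A)^2 * tr(M rho(e_A))/4.
Nonzero projections over blades of grade <= 2: e3: (e3)^2 = -1, tr(M rho(e3)) = 8/3, coefficient -2/3; e4: (e4)^2 = -1, tr(M rho(e4)) = 36, coefficient -9. Every other blade of grade <= 2 projects to 0.
Answer: -2/3*e3 - 9*e4


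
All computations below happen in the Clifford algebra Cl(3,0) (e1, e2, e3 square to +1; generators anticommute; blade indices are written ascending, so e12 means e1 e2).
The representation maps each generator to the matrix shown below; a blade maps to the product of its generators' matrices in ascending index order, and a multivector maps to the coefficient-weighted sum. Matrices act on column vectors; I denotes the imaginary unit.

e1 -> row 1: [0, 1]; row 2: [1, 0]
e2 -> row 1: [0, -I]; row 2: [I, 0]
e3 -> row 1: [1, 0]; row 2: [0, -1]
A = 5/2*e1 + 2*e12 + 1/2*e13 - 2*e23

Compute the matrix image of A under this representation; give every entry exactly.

Bivector images (products of the table entries): rho(e12) = rho(e1)rho(e2) = row 1: [I, 0]; row 2: [0, -I]; rho(e13) = rho(e1)rho(e3) = row 1: [0, -1]; row 2: [1, 0]; rho(e23) = rho(e2)rho(e3) = row 1: [0, I]; row 2: [I, 0].
M = (5/2)*rho(e1) + (2)*rho(e12) + (1/2)*rho(e13) + (-2)*rho(e23), summed entrywise:
Answer: row 1: [2*I, 2 - 2*I]; row 2: [3 - 2*I, -2*I]


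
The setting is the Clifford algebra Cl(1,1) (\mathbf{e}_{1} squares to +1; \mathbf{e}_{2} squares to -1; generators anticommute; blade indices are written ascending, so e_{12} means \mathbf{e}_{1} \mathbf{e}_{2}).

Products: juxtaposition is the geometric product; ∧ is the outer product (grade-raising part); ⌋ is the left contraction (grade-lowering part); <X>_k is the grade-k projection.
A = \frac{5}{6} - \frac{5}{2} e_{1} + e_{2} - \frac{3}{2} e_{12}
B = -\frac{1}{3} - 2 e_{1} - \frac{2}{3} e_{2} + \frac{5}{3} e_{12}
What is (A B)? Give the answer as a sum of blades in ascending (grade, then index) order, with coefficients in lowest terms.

step 1: \frac{26}{9} - \frac{1}{6} e_{1} - \frac{145}{18} e_{2} + \frac{50}{9} e_{12}
Answer: \frac{26}{9} - \frac{1}{6} e_{1} - \frac{145}{18} e_{2} + \frac{50}{9} e_{12}


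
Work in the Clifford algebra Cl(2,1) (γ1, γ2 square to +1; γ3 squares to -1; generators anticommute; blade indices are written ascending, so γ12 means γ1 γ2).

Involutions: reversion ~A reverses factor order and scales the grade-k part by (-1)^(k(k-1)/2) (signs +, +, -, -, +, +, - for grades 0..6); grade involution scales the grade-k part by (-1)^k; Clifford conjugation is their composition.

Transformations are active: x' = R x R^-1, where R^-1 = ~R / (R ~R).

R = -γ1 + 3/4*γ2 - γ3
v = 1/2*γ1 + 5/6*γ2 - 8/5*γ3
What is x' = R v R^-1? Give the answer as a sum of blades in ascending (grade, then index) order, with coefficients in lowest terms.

~R = -γ1 + 3/4*γ2 - γ3, and R ~R = 9/16, so R^-1 = ~R / (9/16).
R v = -59/40 - 29/24*γ12 + 21/10*γ13 - 11/30*γ23
Answer: 427/90*γ1 - 143/30*γ2 + 308/45*γ3


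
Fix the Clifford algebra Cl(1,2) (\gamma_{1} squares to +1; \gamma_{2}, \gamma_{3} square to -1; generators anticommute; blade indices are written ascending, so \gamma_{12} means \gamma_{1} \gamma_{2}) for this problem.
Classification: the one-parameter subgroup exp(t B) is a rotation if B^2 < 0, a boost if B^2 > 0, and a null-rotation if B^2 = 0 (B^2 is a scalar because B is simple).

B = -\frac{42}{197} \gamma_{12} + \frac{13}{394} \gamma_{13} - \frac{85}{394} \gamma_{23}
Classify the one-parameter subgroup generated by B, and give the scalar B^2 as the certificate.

B^2 term by term: the squares give (-\frac{42}{197})^2*(\gamma_{12})^2 + (\frac{13}{394})^2*(\gamma_{13})^2 + (-\frac{85}{394})^2*(\gamma_{23})^2 = \frac{1764}{38809}*(+1) + \frac{169}{155236}*(+1) + \frac{7225}{155236}*(-1) = 0 (each basis 2-blade squares to minus the product of its generators' squares); cross terms between blades sharing an index anticommute and cancel. So B^2 = 0.
Answer: null-rotation, certificate B^2 = 0. The scalar 0 is the complete invariant here: its sign names the subgroup type.


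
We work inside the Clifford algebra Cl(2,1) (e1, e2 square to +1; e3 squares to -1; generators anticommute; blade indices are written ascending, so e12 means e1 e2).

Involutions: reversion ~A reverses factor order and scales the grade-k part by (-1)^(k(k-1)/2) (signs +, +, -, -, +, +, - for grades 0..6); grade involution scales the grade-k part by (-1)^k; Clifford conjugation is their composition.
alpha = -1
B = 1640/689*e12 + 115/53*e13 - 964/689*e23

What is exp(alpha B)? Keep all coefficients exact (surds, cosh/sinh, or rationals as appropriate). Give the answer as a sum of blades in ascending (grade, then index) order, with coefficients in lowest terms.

B^2 term by term: the squares give (1640/689)^2*(e12)^2 + (115/53)^2*(e13)^2 + (-964/689)^2*(e23)^2 = 2689600/474721*(-1) + 13225/2809*(+1) + 929296/474721*(+1) = 1 (each basis 2-blade squares to minus the product of its generators' squares); cross terms between blades sharing an index anticommute and cancel. So B^2 = 1.
B^2 = 1 — a positive square means the series sums to a boost: l = 1, alpha*l = -1, so exp(alpha B) = cosh(-1) + (sinh(-1)/1)*B = cosh(1) + (-sinh(1))*B.
Answer: cosh(1) - 1640*sinh(1)/689*e12 - 115*sinh(1)/53*e13 + 964*sinh(1)/689*e23


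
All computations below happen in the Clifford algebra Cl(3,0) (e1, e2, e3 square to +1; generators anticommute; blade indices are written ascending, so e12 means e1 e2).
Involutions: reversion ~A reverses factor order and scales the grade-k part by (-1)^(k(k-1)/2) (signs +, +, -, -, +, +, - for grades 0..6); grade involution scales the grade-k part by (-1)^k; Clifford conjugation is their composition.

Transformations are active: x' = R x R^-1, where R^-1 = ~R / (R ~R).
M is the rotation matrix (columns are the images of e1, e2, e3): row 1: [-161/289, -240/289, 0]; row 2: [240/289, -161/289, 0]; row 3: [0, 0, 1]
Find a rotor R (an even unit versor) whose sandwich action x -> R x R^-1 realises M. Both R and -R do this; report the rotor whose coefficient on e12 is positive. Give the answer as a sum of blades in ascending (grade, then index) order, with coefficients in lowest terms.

Method: write R = a + b12*e12 + b13*e13 + b23*e23 with a^2 + b12^2 + b13^2 + b23^2 = 1 (so R^-1 = ~R). Expanding the columns R e_j ~R gives tr M = 4a^2 - 1 and, from the antisymmetric part, M21 - M12 = -4a*b12, M13 - M31 = 4a*b13, M32 - M23 = -4a*b23.
Here tr M = -33/289, so a^2 = (1 + tr M)/4 = 64/289 and a = ±8/17. Taking a = 8/17: M21 - M12 = 480/289, M13 - M31 = 0, M32 - M23 = 0, giving b12 = -15/17, b13 = 0, b23 = 0, i.e. R = 8/17 - 15/17*e12.
Its e12 coefficient is negative, so report the other preimage -R.
Answer: -8/17 + 15/17*e12. Sheet selection: the two-to-one cover makes ±R indistinguishable at the matrix level (trace -33/289), so uniqueness comes from the required sign on e12.


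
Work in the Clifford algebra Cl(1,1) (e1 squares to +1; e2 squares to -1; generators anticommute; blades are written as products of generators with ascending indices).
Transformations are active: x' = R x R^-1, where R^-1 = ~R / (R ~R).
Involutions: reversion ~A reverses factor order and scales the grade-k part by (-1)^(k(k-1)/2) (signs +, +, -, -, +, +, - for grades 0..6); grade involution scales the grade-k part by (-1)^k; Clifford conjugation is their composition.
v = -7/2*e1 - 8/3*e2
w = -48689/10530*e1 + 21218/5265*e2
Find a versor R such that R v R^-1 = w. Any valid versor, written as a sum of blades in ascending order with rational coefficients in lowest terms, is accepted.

Sketch: the shared square 185/36 makes R = v + w = -42772/5265*e1 + 7178/5265*e2 the natural versor; its sandwich fixes that direction, negates (v - w)/2, and sends v to w.
Answer: -42772/5265*e1 + 7178/5265*e2


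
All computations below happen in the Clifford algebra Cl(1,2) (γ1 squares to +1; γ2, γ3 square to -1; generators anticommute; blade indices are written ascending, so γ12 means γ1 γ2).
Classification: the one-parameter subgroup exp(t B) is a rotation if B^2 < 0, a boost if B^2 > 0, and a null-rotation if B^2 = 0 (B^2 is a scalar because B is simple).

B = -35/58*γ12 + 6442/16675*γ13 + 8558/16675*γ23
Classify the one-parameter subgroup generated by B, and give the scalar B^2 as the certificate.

B^2 term by term: the squares give (-35/58)^2*(γ12)^2 + (6442/16675)^2*(γ13)^2 + (8558/16675)^2*(γ23)^2 = 1225/3364*(+1) + 41499364/278055625*(+1) + 73239364/278055625*(-1) = 1/4 (each basis 2-blade squares to minus the product of its generators' squares); cross terms between blades sharing an index anticommute and cancel. So B^2 = 1/4.
Answer: boost, certificate B^2 = 1/4. Why this suffices: the scalar 1/4 survives any versor conjugation, so its sign alone determines the class however B is presented.


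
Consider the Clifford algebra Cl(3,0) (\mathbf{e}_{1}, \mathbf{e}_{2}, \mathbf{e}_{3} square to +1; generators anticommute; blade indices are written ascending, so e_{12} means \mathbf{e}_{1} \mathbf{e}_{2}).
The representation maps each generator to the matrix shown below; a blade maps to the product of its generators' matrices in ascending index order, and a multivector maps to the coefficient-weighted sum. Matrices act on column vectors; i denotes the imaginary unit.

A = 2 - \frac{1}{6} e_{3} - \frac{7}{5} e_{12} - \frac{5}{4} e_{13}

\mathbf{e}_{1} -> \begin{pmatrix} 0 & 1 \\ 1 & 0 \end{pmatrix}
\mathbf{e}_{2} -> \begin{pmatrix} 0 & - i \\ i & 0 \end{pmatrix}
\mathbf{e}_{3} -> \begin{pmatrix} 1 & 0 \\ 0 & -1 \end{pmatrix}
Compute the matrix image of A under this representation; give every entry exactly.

Bivector images (products of the table entries): rho(e_{12}) = rho(\mathbf{e}_{1})rho(\mathbf{e}_{2}) = \begin{pmatrix} i & 0 \\ 0 & - i \end{pmatrix}; rho(e_{13}) = rho(\mathbf{e}_{1})rho(\mathbf{e}_{3}) = \begin{pmatrix} 0 & -1 \\ 1 & 0 \end{pmatrix}.
M = (2)*1 + (-\frac{1}{6})*rho(e_{3}) + (-\frac{7}{5})*rho(e_{12}) + (-\frac{5}{4})*rho(e_{13}), summed entrywise (1 is the identity matrix):
Answer: \begin{pmatrix} \frac{11}{6} - \frac{7 i}{5} & \frac{5}{4} \\ - \frac{5}{4} & \frac{13}{6} + \frac{7 i}{5} \end{pmatrix}


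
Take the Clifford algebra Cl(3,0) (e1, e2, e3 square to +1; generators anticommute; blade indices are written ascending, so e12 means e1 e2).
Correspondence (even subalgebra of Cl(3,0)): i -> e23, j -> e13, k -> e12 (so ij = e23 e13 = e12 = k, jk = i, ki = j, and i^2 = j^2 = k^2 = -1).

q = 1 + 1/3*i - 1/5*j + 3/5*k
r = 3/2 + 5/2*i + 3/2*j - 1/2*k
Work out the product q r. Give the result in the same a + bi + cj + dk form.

In blades: q = 1 + 3/5*e12 - 1/5*e13 + 1/3*e23, r = 3/2 - 1/2*e12 + 3/2*e13 + 5/2*e23.
Distribute q over r term by term (generator squares from the signature, products reordered to ascending indices): (1)*r = 3/2 - 1/2*e12 + 3/2*e13 + 5/2*e23; (3/5*e12)*r = 3/10 + 9/10*e12 + 3/2*e13 - 9/10*e23; (-1/5*e13)*r = 3/10 + 1/2*e12 - 3/10*e13 + 1/10*e23; (1/3*e23)*r = -5/6 + 1/2*e12 + 1/6*e13 + 1/2*e23.
Sum: 19/15 + 7/5*e12 + 43/15*e13 + 11/5*e23; translating back through the correspondence:
Answer: 19/15 + 11/5*i + 43/15*j + 7/5*k


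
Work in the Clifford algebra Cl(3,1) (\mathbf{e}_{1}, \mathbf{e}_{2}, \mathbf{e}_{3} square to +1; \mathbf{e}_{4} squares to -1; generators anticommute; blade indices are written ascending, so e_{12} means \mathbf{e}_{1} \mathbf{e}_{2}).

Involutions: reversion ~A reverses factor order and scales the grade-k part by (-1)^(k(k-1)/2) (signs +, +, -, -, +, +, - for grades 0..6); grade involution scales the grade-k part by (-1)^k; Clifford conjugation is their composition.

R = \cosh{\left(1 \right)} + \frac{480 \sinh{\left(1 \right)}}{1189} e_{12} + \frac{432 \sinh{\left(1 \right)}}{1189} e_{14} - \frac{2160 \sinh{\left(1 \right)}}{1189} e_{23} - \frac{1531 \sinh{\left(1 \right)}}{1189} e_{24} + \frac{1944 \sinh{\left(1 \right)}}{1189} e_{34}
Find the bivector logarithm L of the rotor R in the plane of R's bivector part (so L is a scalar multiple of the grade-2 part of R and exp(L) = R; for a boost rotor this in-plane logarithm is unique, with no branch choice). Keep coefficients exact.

The scalar part of R is \cosh{\left(1 \right)}, which determines |rapidity| via cosh; the sign lives in the bivector part, and pairing them (bivector part over sinh of the rapidity = the plane) gives the unique in-plane L = rapidity * plane.
Concretely: cosh(rapidity) = \cosh{\left(1 \right)} gives rapidity = ±1, and since rapidity/sinh(rapidity) is even the sign is immaterial: L = (rapidity/sinh(rapidity)) * <R>_2 = (\frac{1}{\sinh{\left(1 \right)}}) * <R>_2.
Answer: \frac{480}{1189} e_{12} + \frac{432}{1189} e_{14} - \frac{2160}{1189} e_{23} - \frac{1531}{1189} e_{24} + \frac{1944}{1189} e_{34}


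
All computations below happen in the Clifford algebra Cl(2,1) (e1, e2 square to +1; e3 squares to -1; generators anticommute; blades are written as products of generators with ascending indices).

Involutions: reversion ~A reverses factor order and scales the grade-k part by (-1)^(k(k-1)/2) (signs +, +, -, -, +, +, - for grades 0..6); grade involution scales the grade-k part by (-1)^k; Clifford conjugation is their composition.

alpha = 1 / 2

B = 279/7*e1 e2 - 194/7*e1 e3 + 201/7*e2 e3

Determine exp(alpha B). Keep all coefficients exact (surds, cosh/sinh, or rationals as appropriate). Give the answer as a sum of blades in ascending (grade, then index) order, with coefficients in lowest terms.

B^2 term by term: the squares give (279/7)^2*(e1 e2)^2 + (-194/7)^2*(e1 e3)^2 + (201/7)^2*(e2 e3)^2 = 77841/49*(-1) + 37636/49*(+1) + 40401/49*(+1) = 4 (each basis 2-blade squares to minus the product of its generators' squares); cross terms between blades sharing an index anticommute and cancel. So B^2 = 4.
B^2 = 4 — a positive square means the series sums to a boost: l = 2, alpha*l = 1, so exp(alpha B) = cosh(1) + (sinh(1)/2)*B = cosh(1) + (sinh(1)/2)*B.
Answer: cosh(1) + 279*sinh(1)/14*e1 e2 - 97*sinh(1)/7*e1 e3 + 201*sinh(1)/14*e2 e3


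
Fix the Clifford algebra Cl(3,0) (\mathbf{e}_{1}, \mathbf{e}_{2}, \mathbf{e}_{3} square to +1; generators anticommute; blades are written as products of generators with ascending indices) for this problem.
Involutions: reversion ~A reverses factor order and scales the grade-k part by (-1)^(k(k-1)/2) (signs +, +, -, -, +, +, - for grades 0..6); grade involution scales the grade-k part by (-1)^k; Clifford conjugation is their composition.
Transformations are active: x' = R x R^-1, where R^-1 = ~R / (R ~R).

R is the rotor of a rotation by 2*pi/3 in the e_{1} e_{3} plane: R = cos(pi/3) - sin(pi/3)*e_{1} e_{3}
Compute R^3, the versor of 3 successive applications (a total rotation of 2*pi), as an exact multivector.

Because a rotor carries half the rotation angle, composing 3 copies of this e_{1} e_{3}-plane rotor multiplies the phase: 3*(pi/3) = \pi, hence R^3 = cos(\pi) - sin(\pi)*e_{1} e_{3}.
cos(\pi) = -1 and sin(\pi) = 0, so R^3 = -1. The total rotation 2*pi is 1 full turn, so every vector returns to itself, yet the rotor is -1, on the OTHER sheet of the double cover (an odd number of 2*pi turns).
Answer: -1


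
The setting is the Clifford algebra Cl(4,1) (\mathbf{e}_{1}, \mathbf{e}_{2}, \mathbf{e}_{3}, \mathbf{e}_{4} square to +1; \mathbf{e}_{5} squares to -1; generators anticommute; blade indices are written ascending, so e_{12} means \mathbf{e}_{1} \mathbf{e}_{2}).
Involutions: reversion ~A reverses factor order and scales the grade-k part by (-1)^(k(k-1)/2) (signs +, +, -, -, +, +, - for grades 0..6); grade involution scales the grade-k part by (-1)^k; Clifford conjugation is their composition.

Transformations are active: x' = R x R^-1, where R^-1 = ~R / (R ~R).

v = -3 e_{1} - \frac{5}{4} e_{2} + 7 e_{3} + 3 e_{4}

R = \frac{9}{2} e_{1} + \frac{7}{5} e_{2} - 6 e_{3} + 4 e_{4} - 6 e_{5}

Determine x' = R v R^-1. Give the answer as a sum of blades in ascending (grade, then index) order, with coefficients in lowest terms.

~R = \frac{9}{2} e_{1} + \frac{7}{5} e_{2} - 6 e_{3} + 4 e_{4} - 6 e_{5}, and R ~R = \frac{3821}{100}, so R^-1 = ~R / (\frac{3821}{100}).
R v = -\frac{181}{4} - \frac{57}{40} e_{12} + \frac{27}{2} e_{13} + \frac{51}{2} e_{14} - 18 e_{15} + \frac{23}{10} e_{23} + \frac{46}{5} e_{24} - \frac{15}{2} e_{25} - 46 e_{34} + 42 e_{35} + 18 e_{45}
Answer: -\frac{29262}{3821} e_{1} - \frac{31575}{15284} e_{2} + \frac{27553}{3821} e_{3} - \frac{47663}{3821} e_{4} + \frac{54300}{3821} e_{5}


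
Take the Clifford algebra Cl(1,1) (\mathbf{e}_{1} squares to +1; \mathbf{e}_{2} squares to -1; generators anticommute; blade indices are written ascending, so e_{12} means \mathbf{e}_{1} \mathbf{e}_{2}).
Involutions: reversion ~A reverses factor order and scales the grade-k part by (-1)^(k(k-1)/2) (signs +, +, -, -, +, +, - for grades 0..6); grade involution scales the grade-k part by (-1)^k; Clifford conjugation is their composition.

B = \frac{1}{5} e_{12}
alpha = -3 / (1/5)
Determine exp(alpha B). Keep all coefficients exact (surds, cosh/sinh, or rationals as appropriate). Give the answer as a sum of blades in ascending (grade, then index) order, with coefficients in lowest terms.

B^2 = (\frac{1}{5})^2*(e_{12})^2 = \frac{1}{25}*(+1) = \frac{1}{25} (a basis 2-blade squares to minus the product of its generators' squares).
B^2 = \frac{1}{25} — the positive square puts this in the hyperbolic regime; l = \frac{1}{5}, alpha*l = -3, so exp(alpha B) = cosh(-3) + (sinh(-3)/(\frac{1}{5}))*B = \cosh{\left(3 \right)} + (- 5 \sinh{\left(3 \right)})*B.
Answer: \cosh{\left(3 \right)} - \sinh{\left(3 \right)} e_{12}


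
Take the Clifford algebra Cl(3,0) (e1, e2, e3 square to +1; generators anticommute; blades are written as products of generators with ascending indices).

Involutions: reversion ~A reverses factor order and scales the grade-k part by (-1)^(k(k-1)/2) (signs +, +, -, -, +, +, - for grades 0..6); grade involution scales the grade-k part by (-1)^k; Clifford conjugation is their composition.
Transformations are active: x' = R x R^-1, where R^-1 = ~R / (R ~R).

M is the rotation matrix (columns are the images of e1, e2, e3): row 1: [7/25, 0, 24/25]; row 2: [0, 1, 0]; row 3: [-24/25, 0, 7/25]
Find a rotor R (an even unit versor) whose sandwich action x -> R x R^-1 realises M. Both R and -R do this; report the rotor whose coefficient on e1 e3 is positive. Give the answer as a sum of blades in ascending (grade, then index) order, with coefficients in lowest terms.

Method: write R = a + b12*e1 e2 + b13*e1 e3 + b23*e2 e3 with a^2 + b12^2 + b13^2 + b23^2 = 1 (so R^-1 = ~R). Expanding the columns R e_j ~R gives tr M = 4a^2 - 1 and, from the antisymmetric part, M21 - M12 = -4a*b12, M13 - M31 = 4a*b13, M32 - M23 = -4a*b23.
Here tr M = 39/25, so a^2 = (1 + tr M)/4 = 16/25 and a = ±4/5. Taking a = 4/5: M21 - M12 = 0, M13 - M31 = 48/25, M32 - M23 = 0, giving b12 = 0, b13 = 3/5, b23 = 0, i.e. R = 4/5 + 3/5*e1 e3.
Its e1 e3 coefficient is already positive.
Answer: 4/5 + 3/5*e1 e3. Uniqueness: Spin(3) -> SO(3) maps R and -R to the same rotation of trace 39/25; fixing the sign of the e1 e3 coefficient removes the ambiguity.


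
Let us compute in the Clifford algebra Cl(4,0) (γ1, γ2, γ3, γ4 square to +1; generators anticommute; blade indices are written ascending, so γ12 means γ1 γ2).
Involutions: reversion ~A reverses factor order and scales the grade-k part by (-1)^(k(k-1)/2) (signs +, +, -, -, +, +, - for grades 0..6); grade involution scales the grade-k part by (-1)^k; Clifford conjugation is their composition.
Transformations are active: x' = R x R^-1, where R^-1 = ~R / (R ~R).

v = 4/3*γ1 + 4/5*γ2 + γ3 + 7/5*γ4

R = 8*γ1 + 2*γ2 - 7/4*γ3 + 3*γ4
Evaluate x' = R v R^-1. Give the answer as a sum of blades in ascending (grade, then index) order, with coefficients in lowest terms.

~R = 8*γ1 + 2*γ2 - 7/4*γ3 + 3*γ4, and R ~R = 1281/16, so R^-1 = ~R / (1281/16).
R v = 883/60 + 56/15*γ12 + 31/3*γ13 + 36/5*γ14 + 17/5*γ23 + 2/5*γ24 - 109/20*γ34
Answer: 30892/19215*γ1 - 1244/19215*γ2 - 4511/2745*γ3 - 1903/6405*γ4


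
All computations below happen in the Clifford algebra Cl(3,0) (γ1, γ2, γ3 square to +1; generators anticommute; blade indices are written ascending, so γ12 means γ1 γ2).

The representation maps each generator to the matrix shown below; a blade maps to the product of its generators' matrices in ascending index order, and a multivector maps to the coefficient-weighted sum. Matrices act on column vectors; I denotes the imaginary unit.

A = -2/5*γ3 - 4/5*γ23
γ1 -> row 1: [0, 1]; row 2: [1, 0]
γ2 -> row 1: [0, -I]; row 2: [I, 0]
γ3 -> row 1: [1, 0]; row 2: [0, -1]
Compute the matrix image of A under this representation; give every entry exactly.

Bivector images (products of the table entries): rho(γ23) = rho(γ2)rho(γ3) = row 1: [0, I]; row 2: [I, 0].
M = (-2/5)*rho(γ3) + (-4/5)*rho(γ23), summed entrywise:
Answer: row 1: [-2/5, -4*I/5]; row 2: [-4*I/5, 2/5]


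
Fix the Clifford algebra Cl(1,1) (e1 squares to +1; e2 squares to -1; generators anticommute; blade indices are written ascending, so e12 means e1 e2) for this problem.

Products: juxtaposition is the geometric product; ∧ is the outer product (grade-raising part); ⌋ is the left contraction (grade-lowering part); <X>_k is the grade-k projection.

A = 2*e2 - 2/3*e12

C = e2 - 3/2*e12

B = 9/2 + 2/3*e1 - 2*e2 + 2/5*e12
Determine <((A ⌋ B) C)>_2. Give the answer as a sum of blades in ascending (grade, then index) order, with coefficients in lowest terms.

step 1: 56/15 + 4/5*e1
step 2: 38/15*e2 - 24/5*e12
step 3: -24/5*e12
Answer: -24/5*e12


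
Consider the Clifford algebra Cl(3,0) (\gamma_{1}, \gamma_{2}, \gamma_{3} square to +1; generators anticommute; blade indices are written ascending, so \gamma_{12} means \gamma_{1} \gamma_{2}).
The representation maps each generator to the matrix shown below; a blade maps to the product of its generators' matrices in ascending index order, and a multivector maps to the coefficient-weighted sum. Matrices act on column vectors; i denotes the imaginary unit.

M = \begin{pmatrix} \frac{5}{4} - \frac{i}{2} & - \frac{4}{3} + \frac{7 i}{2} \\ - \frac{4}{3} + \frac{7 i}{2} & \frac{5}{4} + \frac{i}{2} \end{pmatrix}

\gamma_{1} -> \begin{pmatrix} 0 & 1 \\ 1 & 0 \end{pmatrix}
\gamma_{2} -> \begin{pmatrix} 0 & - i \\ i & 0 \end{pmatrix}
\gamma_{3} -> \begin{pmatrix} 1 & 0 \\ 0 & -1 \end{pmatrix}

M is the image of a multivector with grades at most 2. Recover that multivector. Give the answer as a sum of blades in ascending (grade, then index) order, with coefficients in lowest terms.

Method: 1, rho(\gamma_{1}), rho(\gamma_{2}), rho(\gamma_{3}) form a trace-orthogonal basis of the 2x2 complex matrices (tr(X Y) = 2 if X = Y, else 0), so M = m0*1 + m1*rho(\gamma_{1}) + m2*rho(\gamma_{2}) + m3*rho(\gamma_{3}) with m0 = tr(M)/2 = \frac{5}{4}, m1 = tr(M rho(\gamma_{1}))/2 = - \frac{4}{3} + \frac{7 i}{2}, m2 = tr(M rho(\gamma_{2}))/2 = 0, m3 = tr(M rho(\gamma_{3}))/2 = - \frac{i}{2}.
Multiplying table entries, the bivector images are rho(\gamma_{12}) = i*rho(\gamma_{3}), rho(\gamma_{13}) = -i*rho(\gamma_{2}), rho(\gamma_{23}) = i*rho(\gamma_{1}); with real blade coefficients the real parts of m0..m3 are the coefficients of 1, \gamma_{1}, \gamma_{2}, \gamma_{3} and the imaginary parts give the bivectors (\gamma_{23}: Im m1, \gamma_{13}: -Im m2, \gamma_{12}: Im m3).
Answer: \frac{5}{4} - \frac{4}{3} \gamma_{1} - \frac{1}{2} \gamma_{12} + \frac{7}{2} \gamma_{23}


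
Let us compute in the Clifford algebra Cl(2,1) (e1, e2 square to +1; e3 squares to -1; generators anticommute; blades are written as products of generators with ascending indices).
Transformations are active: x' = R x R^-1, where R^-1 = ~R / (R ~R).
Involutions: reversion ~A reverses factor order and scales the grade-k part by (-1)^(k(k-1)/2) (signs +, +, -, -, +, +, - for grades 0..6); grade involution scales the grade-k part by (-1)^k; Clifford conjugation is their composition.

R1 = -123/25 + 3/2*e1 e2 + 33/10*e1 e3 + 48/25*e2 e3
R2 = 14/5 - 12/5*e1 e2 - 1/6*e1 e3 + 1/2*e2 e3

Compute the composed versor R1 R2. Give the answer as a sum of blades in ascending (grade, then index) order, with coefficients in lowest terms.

Distribute over the terms of R1 (each basis-blade product reordered to ascending indices, repeated generators contracted through their squares):
(-123/25) R2 = -1722/125 + 1476/125*e1 e2 + 41/50*e1 e3 - 123/50*e2 e3
(3/2*e1 e2) R2 = 18/5 + 21/5*e1 e2 + 3/4*e1 e3 + 1/4*e2 e3
(33/10*e1 e3) R2 = -11/20 + 33/20*e1 e2 + 231/25*e1 e3 - 198/25*e2 e3
(48/25*e2 e3) R2 = 24/25 + 8/25*e1 e2 + 576/125*e1 e3 + 672/125*e2 e3
Summing the partial products and collecting blades:
Answer: -4883/500 + 8989/500*e1 e2 + 7709/500*e1 e3 - 2377/500*e2 e3


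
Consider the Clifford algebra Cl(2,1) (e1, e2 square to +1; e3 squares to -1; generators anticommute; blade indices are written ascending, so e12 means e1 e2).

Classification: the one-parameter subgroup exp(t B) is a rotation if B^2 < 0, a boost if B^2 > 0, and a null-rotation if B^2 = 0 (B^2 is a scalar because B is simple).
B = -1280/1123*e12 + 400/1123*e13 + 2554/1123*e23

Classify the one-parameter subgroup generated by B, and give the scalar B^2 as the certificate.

B^2 term by term: the squares give (-1280/1123)^2*(e12)^2 + (400/1123)^2*(e13)^2 + (2554/1123)^2*(e23)^2 = 1638400/1261129*(-1) + 160000/1261129*(+1) + 6522916/1261129*(+1) = 4 (each basis 2-blade squares to minus the product of its generators' squares); cross terms between blades sharing an index anticommute and cancel. So B^2 = 4.
Answer: boost, certificate B^2 = 4. Why this suffices: the scalar 4 survives any versor conjugation, so its sign alone determines the class however B is presented.


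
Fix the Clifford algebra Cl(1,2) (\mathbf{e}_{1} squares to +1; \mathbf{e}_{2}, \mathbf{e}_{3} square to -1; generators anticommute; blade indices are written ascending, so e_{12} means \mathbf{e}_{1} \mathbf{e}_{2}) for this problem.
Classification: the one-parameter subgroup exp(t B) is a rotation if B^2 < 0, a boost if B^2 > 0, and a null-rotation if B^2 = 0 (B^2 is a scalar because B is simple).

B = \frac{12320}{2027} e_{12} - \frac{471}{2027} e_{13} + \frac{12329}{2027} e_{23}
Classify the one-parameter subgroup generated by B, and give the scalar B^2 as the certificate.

B^2 term by term: the squares give (\frac{12320}{2027})^2*(e_{12})^2 + (-\frac{471}{2027})^2*(e_{13})^2 + (\frac{12329}{2027})^2*(e_{23})^2 = \frac{151782400}{4108729}*(+1) + \frac{221841}{4108729}*(+1) + \frac{152004241}{4108729}*(-1) = 0 (each basis 2-blade squares to minus the product of its generators' squares); cross terms between blades sharing an index anticommute and cancel. So B^2 = 0.
Answer: null-rotation, certificate B^2 = 0. The scalar 0 is the complete invariant here: its sign names the subgroup type.


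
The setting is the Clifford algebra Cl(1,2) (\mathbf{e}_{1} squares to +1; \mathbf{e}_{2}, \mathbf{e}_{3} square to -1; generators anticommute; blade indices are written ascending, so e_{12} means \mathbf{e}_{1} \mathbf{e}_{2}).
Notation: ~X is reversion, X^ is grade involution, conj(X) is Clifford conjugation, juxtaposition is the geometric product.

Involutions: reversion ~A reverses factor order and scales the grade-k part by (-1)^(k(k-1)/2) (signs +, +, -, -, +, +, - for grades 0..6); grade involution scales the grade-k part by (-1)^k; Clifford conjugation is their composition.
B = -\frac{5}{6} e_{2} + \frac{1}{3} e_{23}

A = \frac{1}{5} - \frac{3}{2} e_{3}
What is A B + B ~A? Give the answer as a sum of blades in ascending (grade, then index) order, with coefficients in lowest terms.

first term: -\frac{2}{3} e_{2} - \frac{71}{60} e_{23}
second term: \frac{1}{3} e_{2} + \frac{79}{60} e_{23}
Answer: -\frac{1}{3} e_{2} + \frac{2}{15} e_{23}


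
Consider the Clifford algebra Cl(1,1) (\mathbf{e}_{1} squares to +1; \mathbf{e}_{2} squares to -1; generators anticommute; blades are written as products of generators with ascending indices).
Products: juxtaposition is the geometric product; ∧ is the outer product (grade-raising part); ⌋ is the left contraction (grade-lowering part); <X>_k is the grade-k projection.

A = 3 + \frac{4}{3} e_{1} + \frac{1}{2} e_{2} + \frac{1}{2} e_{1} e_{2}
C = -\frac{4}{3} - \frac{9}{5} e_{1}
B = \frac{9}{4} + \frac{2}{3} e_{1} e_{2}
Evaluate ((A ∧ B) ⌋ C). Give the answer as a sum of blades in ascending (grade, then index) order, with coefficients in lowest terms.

step 1: \frac{27}{4} + 3 e_{1} + \frac{9}{8} e_{2} + \frac{25}{8} e_{1} e_{2}
step 2: -\frac{72}{5} - \frac{243}{20} e_{1}
Answer: -\frac{72}{5} - \frac{243}{20} e_{1}


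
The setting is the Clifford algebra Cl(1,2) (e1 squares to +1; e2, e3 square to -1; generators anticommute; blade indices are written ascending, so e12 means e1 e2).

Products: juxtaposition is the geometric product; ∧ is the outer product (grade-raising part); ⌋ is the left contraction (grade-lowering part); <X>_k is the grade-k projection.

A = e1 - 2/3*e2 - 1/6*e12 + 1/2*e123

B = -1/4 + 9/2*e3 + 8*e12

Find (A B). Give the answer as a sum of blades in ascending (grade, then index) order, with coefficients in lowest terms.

step 1: -4/3 - 67/12*e1 + 49/6*e2 + 4*e3 - 53/24*e12 + 9/2*e13 - 3*e23 - 7/8*e123
Answer: -4/3 - 67/12*e1 + 49/6*e2 + 4*e3 - 53/24*e12 + 9/2*e13 - 3*e23 - 7/8*e123


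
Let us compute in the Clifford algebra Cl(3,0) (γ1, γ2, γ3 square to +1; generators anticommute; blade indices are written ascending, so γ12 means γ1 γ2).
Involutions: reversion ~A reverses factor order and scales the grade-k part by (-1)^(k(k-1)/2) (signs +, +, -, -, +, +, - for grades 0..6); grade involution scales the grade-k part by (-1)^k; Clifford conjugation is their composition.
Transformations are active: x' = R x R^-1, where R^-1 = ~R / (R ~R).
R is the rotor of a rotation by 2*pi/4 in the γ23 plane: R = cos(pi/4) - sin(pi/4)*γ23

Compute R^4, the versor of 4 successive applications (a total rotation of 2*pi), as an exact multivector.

Rotor phase runs at HALF the rotation angle; powers of one rotor simply add phase, so after 4 steps in γ23 the phase is 4*pi/4 = pi and R^4 = cos(pi) - sin(pi)*γ23.
cos(pi) = -1 and sin(pi) = 0, so R^4 = -1. The total rotation 2*pi is 1 full turn, so every vector returns to itself, yet the rotor is -1, on the OTHER sheet of the double cover (an odd number of 2*pi turns).
Answer: -1


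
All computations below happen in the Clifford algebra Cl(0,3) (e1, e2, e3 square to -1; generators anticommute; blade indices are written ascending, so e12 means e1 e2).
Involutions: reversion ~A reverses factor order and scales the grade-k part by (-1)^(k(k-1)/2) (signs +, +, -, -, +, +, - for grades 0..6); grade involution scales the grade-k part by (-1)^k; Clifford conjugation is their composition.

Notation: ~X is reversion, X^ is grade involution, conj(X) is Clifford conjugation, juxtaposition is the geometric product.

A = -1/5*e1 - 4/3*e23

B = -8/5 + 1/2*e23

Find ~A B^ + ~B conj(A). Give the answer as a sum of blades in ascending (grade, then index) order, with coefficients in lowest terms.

first term: -2/3 + 8/25*e1 - 32/15*e23 - 1/10*e123
second term: 2/3 - 8/25*e1 - 32/15*e23 - 1/10*e123
Answer: -64/15*e23 - 1/5*e123


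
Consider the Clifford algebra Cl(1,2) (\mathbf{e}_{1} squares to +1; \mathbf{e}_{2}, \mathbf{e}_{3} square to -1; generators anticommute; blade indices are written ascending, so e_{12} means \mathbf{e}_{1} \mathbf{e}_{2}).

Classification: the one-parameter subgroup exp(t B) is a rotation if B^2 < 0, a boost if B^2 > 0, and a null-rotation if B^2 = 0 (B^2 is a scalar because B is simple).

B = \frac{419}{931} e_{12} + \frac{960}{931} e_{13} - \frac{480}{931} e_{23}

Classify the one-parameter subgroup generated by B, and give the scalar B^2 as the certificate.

B^2 term by term: the squares give (\frac{419}{931})^2*(e_{12})^2 + (\frac{960}{931})^2*(e_{13})^2 + (-\frac{480}{931})^2*(e_{23})^2 = \frac{175561}{866761}*(+1) + \frac{921600}{866761}*(+1) + \frac{230400}{866761}*(-1) = 1 (each basis 2-blade squares to minus the product of its generators' squares); cross terms between blades sharing an index anticommute and cancel. So B^2 = 1.
Answer: boost, certificate B^2 = 1. Key observation: B^2 = 1 is a conjugation invariant, so its sign decides the class regardless of the surface form of B.


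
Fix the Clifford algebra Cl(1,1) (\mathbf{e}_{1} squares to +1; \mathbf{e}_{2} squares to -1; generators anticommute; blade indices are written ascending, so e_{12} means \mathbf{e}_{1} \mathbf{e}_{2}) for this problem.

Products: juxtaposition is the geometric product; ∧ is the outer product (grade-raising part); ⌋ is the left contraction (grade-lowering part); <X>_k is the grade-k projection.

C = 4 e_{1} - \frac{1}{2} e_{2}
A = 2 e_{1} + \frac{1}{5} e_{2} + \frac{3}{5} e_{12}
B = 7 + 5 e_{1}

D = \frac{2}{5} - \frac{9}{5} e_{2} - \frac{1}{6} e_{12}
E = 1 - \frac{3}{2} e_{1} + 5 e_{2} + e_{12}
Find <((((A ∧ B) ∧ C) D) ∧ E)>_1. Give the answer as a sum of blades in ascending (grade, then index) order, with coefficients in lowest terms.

step 1: 14 e_{1} + \frac{7}{5} e_{2} + \frac{16}{5} e_{12}
step 2: -\frac{63}{5} e_{12}
step 3: \frac{21}{10} - \frac{567}{25} e_{1} - \frac{126}{25} e_{12}
step 4: \frac{21}{10} - \frac{2583}{100} e_{1} + \frac{21}{2} e_{2} - \frac{5817}{50} e_{12}
step 5: -\frac{2583}{100} e_{1} + \frac{21}{2} e_{2}
Answer: -\frac{2583}{100} e_{1} + \frac{21}{2} e_{2}
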